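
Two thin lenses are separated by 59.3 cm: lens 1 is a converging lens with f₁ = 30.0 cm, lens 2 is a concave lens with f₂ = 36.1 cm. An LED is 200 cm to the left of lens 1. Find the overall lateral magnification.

Lens 1: 1/d_i1 = 1/(30.0) − 1/(200) = 0.02833, so d_i1 = 35.29 cm; m₁ = −d_i1/d_o1 = -0.1764.
d_o2 = 59.3 − (35.29) = 24.01 cm.
f₂ = −36.1 cm (diverging).
Lens 2: 1/d_i2 = 1/(-36.1) − 1/(24.01) = -0.06935, so d_i2 = -14.42 cm; m₂ = −d_i2/d_o2 = +0.6006.
m = m₁·m₂ = (-0.1764)(+0.6006) = -0.106.

m = -0.106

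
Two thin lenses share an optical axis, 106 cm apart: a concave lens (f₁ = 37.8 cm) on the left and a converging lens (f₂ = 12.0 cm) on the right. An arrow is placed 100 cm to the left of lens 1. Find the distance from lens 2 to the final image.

Lens 1 is diverging, so f₁ = −37.8 cm.
Lens 1: 1/d_i1 = 1/f₁ − 1/d_o1 = 1/(-37.8) − 1/(100) = -0.03646, so d_i1 = -27.43 cm.
The intermediate image is 27.43 cm to the left of lens 1 (virtual), which is 106 − (-27.43) = 133.4 cm to the left of lens 2, so d_o2 = +133.4 cm.
Lens 2: 1/d_i2 = 1/f₂ − 1/d_o2 = 1/(12.0) − 1/(133.4) = 0.07584, so d_i2 = 13.2 cm.
The final image is real, 13.2 cm to the right of lens 2 (overall magnification ≈ -0.027).

13.2 cm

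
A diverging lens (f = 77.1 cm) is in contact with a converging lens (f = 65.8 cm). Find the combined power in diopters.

P = +0.223 D

P₁ = 1/f₁ = 1/(-0.771 m) = -1.297 D; P₂ = 1/f₂ = 1/(0.658 m) = +1.520 D.
For thin lenses in contact, P = P₁ + P₂ = (-1.297) + (+1.520) = +0.223 D.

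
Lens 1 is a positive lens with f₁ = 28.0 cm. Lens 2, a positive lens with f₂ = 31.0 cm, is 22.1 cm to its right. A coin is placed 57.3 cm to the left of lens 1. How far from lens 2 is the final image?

15.9 cm

Lens 1: 1/d_i1 = 1/f₁ − 1/d_o1 = 1/(28.0) − 1/(57.3) = 0.01826, so d_i1 = 54.76 cm.
The intermediate image is 54.76 cm to the right of lens 1, which lies 32.66 cm to the right of lens 2 — a virtual object — so d_o2 = −32.66 cm.
Lens 2: 1/d_i2 = 1/f₂ − 1/d_o2 = 1/(31.0) − 1/(-32.66) = 0.06288, so d_i2 = 15.9 cm.
The final image is real, 15.9 cm to the right of lens 2 (overall magnification ≈ -0.47).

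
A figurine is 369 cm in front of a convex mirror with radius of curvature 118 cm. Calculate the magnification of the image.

f = R/2 = 118/2 = 59.00 cm; for a convex mirror, f = -59.00 cm.
1/d_i = 1/f − 1/d_o = 1/(-59.00) − 1/(369) = -0.01966, so d_i = -50.87 cm.
m = −d_i/d_o = −(-50.87)/(369) = +0.138.
The image is virtual, upright and reduced, behind the mirror.

m = +0.138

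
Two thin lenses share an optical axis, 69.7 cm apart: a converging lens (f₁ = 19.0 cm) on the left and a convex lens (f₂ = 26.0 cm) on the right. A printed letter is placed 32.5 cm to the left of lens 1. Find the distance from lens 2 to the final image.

305 cm

Lens 1: 1/d_i1 = 1/f₁ − 1/d_o1 = 1/(19.0) − 1/(32.5) = 0.02186, so d_i1 = 45.74 cm.
The intermediate image is 45.74 cm to the right of lens 1, which is 69.7 − (45.74) = 23.96 cm to the left of lens 2, so d_o2 = +23.96 cm.
Lens 2: 1/d_i2 = 1/f₂ − 1/d_o2 = 1/(26.0) − 1/(23.96) = -0.003275, so d_i2 = -305 cm.
The final image is virtual, 305 cm to the left of lens 2 (overall magnification ≈ -18).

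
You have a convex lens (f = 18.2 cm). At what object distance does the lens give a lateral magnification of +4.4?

14.1 cm

m = −d_i/d_o ⇒ d_i = −m·d_o.
1/f = 1/d_o + 1/d_i = 1/d_o − 1/(m·d_o) = (1 − 1/m)/d_o, so d_o = f(1 − 1/m) = (18.20)(1 − 1/(+4.4)) = 14.1 cm.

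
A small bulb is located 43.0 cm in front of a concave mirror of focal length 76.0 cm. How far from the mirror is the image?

99.0 cm

Mirror equation: 1/s_i = 1/f − 1/s_o = 1/(76.00) − 1/(43.0) = 0.01316 − 0.02326 = -0.01010, so s_i = -99.0 cm.
The image is virtual, upright and enlarged, behind the mirror.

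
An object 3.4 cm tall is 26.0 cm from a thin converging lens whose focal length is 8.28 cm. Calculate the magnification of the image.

m = -0.467

1/d_i = 1/f − 1/d_o = 1/(8.280) − 1/(26.0) = 0.08231, so d_i = 12.15 cm.
m = −d_i/d_o = −(12.15)/(26.0) = -0.467.
The image is real, inverted and reduced, on the far side of the lens.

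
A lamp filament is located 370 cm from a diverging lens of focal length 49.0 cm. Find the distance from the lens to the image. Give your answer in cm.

For a diverging lens, f = -49.0 cm.
Lens equation: 1/q = 1/f − 1/p = 1/(-49.00) − 1/(370) = -0.02041 − 0.002703 = -0.02311, so q = -43.3 cm.
The image is virtual, upright and reduced, on the same side as the object.

43.3 cm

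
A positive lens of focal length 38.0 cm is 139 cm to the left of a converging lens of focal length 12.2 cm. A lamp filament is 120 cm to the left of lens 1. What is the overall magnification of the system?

m = +0.0794

Lens 1: 1/d_i1 = 1/(38.0) − 1/(120) = 0.01798, so d_i1 = 55.61 cm; m₁ = −d_i1/d_o1 = -0.4634.
d_o2 = 139 − (55.61) = 83.39 cm.
Lens 2: 1/d_i2 = 1/(12.2) − 1/(83.39) = 0.06998, so d_i2 = 14.29 cm; m₂ = −d_i2/d_o2 = -0.1714.
m = m₁·m₂ = (-0.4634)(-0.1714) = +0.0794.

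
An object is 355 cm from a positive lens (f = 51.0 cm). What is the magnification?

1/d_i = 1/f − 1/d_o = 1/(51.00) − 1/(355) = 0.01679, so d_i = 59.56 cm.
m = −d_i/d_o = −(59.56)/(355) = -0.168.
The image is real, inverted and reduced, on the far side of the lens.

m = -0.168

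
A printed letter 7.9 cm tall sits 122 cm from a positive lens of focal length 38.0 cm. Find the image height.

3.57 cm

1/d_i = 1/f − 1/d_o = 1/(38.00) − 1/(122) = 0.01812, so d_i = 55.19 cm.
m = −d_i/d_o = -0.4524.
|h_i| = |m|·h_o = 0.4524 × 7.9 = 3.57 cm. The image is real, inverted and reduced, on the far side of the lens.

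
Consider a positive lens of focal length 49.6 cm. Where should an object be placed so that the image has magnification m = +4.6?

m = −d_i/d_o ⇒ d_i = −m·d_o.
1/f = 1/d_o + 1/d_i = 1/d_o − 1/(m·d_o) = (1 − 1/m)/d_o, so d_o = f(1 − 1/m) = (49.60)(1 − 1/(+4.6)) = 38.8 cm.

38.8 cm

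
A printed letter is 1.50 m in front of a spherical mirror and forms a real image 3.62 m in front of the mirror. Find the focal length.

Real image ⇒ d_i = +3.62 m.
1/f = 1/d_o + 1/d_i = 1/(1.50) + 1/(3.62) = 0.9429, so f = 1.06 m.
Since f is positive, the spherical mirror is concave.

f = 1.06 m (concave)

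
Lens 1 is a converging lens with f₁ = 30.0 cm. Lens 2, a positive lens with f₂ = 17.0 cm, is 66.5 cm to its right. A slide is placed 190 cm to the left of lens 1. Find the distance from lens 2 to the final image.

37.8 cm

Lens 1: 1/d_i1 = 1/f₁ − 1/d_o1 = 1/(30.0) − 1/(190) = 0.02807, so d_i1 = 35.62 cm.
The intermediate image is 35.62 cm to the right of lens 1, which is 66.5 − (35.62) = 30.88 cm to the left of lens 2, so d_o2 = +30.88 cm.
Lens 2: 1/d_i2 = 1/f₂ − 1/d_o2 = 1/(17.0) − 1/(30.88) = 0.02644, so d_i2 = 37.8 cm.
The final image is real, 37.8 cm to the right of lens 2 (overall magnification ≈ 0.23).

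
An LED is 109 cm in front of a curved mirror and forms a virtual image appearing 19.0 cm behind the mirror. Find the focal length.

f = -23.0 cm (convex)

Virtual image ⇒ d_i = −19.0 cm.
1/f = 1/d_o + 1/d_i = 1/(109) + 1/(-19.0) = -0.04346, so f = -23.0 cm.
Since f is negative, the curved mirror is convex.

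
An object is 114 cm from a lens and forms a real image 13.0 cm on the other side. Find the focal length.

f = 11.7 cm (converging)

Real image ⇒ d_i = +13.0 cm.
1/f = 1/d_o + 1/d_i = 1/(114) + 1/(13.0) = 0.08570, so f = 11.7 cm.
Since f is positive, the lens is converging.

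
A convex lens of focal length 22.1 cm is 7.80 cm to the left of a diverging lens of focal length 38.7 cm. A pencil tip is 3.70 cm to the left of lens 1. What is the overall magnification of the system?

m = +0.912

Lens 1: 1/d_i1 = 1/(22.1) − 1/(3.70) = -0.2250, so d_i1 = -4.444 cm; m₁ = −d_i1/d_o1 = +1.201.
d_o2 = 7.80 − (-4.444) = 12.24 cm.
f₂ = −38.7 cm (diverging).
Lens 2: 1/d_i2 = 1/(-38.7) − 1/(12.24) = -0.1075, so d_i2 = -9.299 cm; m₂ = −d_i2/d_o2 = +0.7597.
m = m₁·m₂ = (+1.201)(+0.7597) = +0.912.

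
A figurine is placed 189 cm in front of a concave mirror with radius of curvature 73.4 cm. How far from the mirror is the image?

f = R/2 = 73.4/2 = 36.70 cm.
Mirror equation: 1/v = 1/f − 1/u = 1/(36.70) − 1/(189) = 0.02725 − 0.005291 = 0.02196, so v = 45.5 cm.
The image is real, inverted and reduced, in front of the mirror.

45.5 cm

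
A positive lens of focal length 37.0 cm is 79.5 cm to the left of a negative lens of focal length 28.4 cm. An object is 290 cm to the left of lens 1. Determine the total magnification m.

m = -0.0634

Lens 1: 1/d_i1 = 1/(37.0) − 1/(290) = 0.02358, so d_i1 = 42.41 cm; m₁ = −d_i1/d_o1 = -0.1462.
d_o2 = 79.5 − (42.41) = 37.09 cm.
f₂ = −28.4 cm (diverging).
Lens 2: 1/d_i2 = 1/(-28.4) − 1/(37.09) = -0.06217, so d_i2 = -16.08 cm; m₂ = −d_i2/d_o2 = +0.4337.
m = m₁·m₂ = (-0.1462)(+0.4337) = -0.0634.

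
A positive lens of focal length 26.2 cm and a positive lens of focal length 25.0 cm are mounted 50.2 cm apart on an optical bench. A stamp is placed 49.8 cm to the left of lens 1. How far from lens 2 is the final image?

4.23 cm

Lens 1: 1/d_i1 = 1/f₁ − 1/d_o1 = 1/(26.2) − 1/(49.8) = 0.01809, so d_i1 = 55.29 cm.
The intermediate image is 55.29 cm to the right of lens 1, which lies 5.090 cm to the right of lens 2 — a virtual object — so d_o2 = −5.090 cm.
Lens 2: 1/d_i2 = 1/f₂ − 1/d_o2 = 1/(25.0) − 1/(-5.090) = 0.2365, so d_i2 = 4.23 cm.
The final image is real, 4.23 cm to the right of lens 2 (overall magnification ≈ -0.92).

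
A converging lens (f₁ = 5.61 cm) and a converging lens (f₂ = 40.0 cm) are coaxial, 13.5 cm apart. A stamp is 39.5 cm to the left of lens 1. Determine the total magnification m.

Lens 1: 1/d_i1 = 1/(5.61) − 1/(39.5) = 0.1529, so d_i1 = 6.539 cm; m₁ = −d_i1/d_o1 = -0.1655.
d_o2 = 13.5 − (6.539) = 6.961 cm.
Lens 2: 1/d_i2 = 1/(40.0) − 1/(6.961) = -0.1187, so d_i2 = -8.428 cm; m₂ = −d_i2/d_o2 = +1.211.
m = m₁·m₂ = (-0.1655)(+1.211) = -0.200.

m = -0.200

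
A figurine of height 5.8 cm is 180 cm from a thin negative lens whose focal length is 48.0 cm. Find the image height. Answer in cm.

1.22 cm

For a negative lens, f = -48.0 cm.
1/d_i = 1/f − 1/d_o = 1/(-48.00) − 1/(180) = -0.02639, so d_i = -37.89 cm.
m = −d_i/d_o = +0.2105.
|h_i| = |m|·h_o = 0.2105 × 5.8 = 1.22 cm. The image is virtual, upright and reduced, on the same side as the object.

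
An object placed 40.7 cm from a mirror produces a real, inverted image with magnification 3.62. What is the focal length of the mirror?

f = 31.9 cm (concave)

m = −d_i/d_o ⇒ d_i = −m·d_o = −(-3.62)·(40.7) = 147.3 cm.
1/f = 1/d_o + 1/d_i = 1/(40.7) + 1/(147.3) = 0.03136, so f = 31.9 cm.
Since f is positive, the mirror is concave.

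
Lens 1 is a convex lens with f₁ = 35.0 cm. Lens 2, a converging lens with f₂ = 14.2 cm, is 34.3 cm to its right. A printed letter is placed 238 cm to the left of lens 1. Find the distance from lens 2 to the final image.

Lens 1: 1/d_i1 = 1/f₁ − 1/d_o1 = 1/(35.0) − 1/(238) = 0.02437, so d_i1 = 41.03 cm.
The intermediate image is 41.03 cm to the right of lens 1, which lies 6.730 cm to the right of lens 2 — a virtual object — so d_o2 = −6.730 cm.
Lens 2: 1/d_i2 = 1/f₂ − 1/d_o2 = 1/(14.2) − 1/(-6.730) = 0.2190, so d_i2 = 4.57 cm.
The final image is real, 4.57 cm to the right of lens 2 (overall magnification ≈ -0.12).

4.57 cm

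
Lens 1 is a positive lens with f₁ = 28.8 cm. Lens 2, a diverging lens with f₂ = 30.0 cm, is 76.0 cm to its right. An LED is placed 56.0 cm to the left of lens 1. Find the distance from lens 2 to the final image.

10.7 cm

Lens 1: 1/d_i1 = 1/f₁ − 1/d_o1 = 1/(28.8) − 1/(56.0) = 0.01687, so d_i1 = 59.29 cm.
The intermediate image is 59.29 cm to the right of lens 1, which is 76.0 − (59.29) = 16.71 cm to the left of lens 2, so d_o2 = +16.71 cm.
Lens 2 is diverging, so f₂ = −30.0 cm.
Lens 2: 1/d_i2 = 1/f₂ − 1/d_o2 = 1/(-30.0) − 1/(16.71) = -0.09318, so d_i2 = -10.7 cm.
The final image is virtual, 10.7 cm to the left of lens 2 (overall magnification ≈ -0.68).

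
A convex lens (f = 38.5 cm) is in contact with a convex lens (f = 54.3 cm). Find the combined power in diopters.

P = +4.44 D

P₁ = 1/f₁ = 1/(0.385 m) = +2.597 D; P₂ = 1/f₂ = 1/(0.543 m) = +1.842 D.
For thin lenses in contact, P = P₁ + P₂ = (+2.597) + (+1.842) = +4.44 D.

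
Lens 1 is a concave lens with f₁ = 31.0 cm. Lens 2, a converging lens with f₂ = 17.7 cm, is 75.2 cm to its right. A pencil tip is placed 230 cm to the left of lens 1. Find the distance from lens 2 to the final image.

Lens 1 is diverging, so f₁ = −31.0 cm.
Lens 1: 1/d_i1 = 1/f₁ − 1/d_o1 = 1/(-31.0) − 1/(230) = -0.03661, so d_i1 = -27.32 cm.
The intermediate image is 27.32 cm to the left of lens 1 (virtual), which is 75.2 − (-27.32) = 102.5 cm to the left of lens 2, so d_o2 = +102.5 cm.
Lens 2: 1/d_i2 = 1/f₂ − 1/d_o2 = 1/(17.7) − 1/(102.5) = 0.04674, so d_i2 = 21.4 cm.
The final image is real, 21.4 cm to the right of lens 2 (overall magnification ≈ -0.025).

21.4 cm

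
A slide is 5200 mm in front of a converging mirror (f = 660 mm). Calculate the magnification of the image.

1/d_i = 1/f − 1/d_o = 1/(660.0) − 1/(5200) = 0.001323, so d_i = 755.9 mm.
m = −d_i/d_o = −(755.9)/(5200) = -0.145.
The image is real, inverted and reduced, in front of the mirror.

m = -0.145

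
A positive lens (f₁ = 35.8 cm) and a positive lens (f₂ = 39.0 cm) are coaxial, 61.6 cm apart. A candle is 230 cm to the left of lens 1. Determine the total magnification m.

Lens 1: 1/d_i1 = 1/(35.8) − 1/(230) = 0.02359, so d_i1 = 42.40 cm; m₁ = −d_i1/d_o1 = -0.1843.
d_o2 = 61.6 − (42.40) = 19.20 cm.
Lens 2: 1/d_i2 = 1/(39.0) − 1/(19.20) = -0.02644, so d_i2 = -37.82 cm; m₂ = −d_i2/d_o2 = +1.970.
m = m₁·m₂ = (-0.1843)(+1.970) = -0.363.

m = -0.363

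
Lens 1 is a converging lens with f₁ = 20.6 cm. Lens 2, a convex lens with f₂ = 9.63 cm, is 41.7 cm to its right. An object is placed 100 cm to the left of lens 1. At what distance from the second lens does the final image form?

Lens 1: 1/d_i1 = 1/f₁ − 1/d_o1 = 1/(20.6) − 1/(100) = 0.03854, so d_i1 = 25.94 cm.
The intermediate image is 25.94 cm to the right of lens 1, which is 41.7 − (25.94) = 15.76 cm to the left of lens 2, so d_o2 = +15.76 cm.
Lens 2: 1/d_i2 = 1/f₂ − 1/d_o2 = 1/(9.63) − 1/(15.76) = 0.04039, so d_i2 = 24.8 cm.
The final image is real, 24.8 cm to the right of lens 2 (overall magnification ≈ 0.41).

24.8 cm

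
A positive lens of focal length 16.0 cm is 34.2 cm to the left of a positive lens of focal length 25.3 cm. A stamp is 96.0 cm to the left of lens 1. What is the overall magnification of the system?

m = -0.491

Lens 1: 1/d_i1 = 1/(16.0) − 1/(96.0) = 0.05208, so d_i1 = 19.20 cm; m₁ = −d_i1/d_o1 = -0.2000.
d_o2 = 34.2 − (19.20) = 15.00 cm.
Lens 2: 1/d_i2 = 1/(25.3) − 1/(15.00) = -0.02714, so d_i2 = -36.84 cm; m₂ = −d_i2/d_o2 = +2.456.
m = m₁·m₂ = (-0.2000)(+2.456) = -0.491.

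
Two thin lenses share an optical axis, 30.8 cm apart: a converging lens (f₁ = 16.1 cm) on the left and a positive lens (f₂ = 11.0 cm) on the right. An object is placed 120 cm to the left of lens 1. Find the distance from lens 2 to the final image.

Lens 1: 1/d_i1 = 1/f₁ − 1/d_o1 = 1/(16.1) − 1/(120) = 0.05378, so d_i1 = 18.59 cm.
The intermediate image is 18.59 cm to the right of lens 1, which is 30.8 − (18.59) = 12.21 cm to the left of lens 2, so d_o2 = +12.21 cm.
Lens 2: 1/d_i2 = 1/f₂ − 1/d_o2 = 1/(11.0) − 1/(12.21) = 0.009009, so d_i2 = 111 cm.
The final image is real, 111 cm to the right of lens 2 (overall magnification ≈ 1.4).

111 cm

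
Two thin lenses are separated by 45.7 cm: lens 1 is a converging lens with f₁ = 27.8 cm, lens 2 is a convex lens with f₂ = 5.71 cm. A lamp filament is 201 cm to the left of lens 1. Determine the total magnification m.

m = +0.119

Lens 1: 1/d_i1 = 1/(27.8) − 1/(201) = 0.03100, so d_i1 = 32.26 cm; m₁ = −d_i1/d_o1 = -0.1605.
d_o2 = 45.7 − (32.26) = 13.44 cm.
Lens 2: 1/d_i2 = 1/(5.71) − 1/(13.44) = 0.1007, so d_i2 = 9.928 cm; m₂ = −d_i2/d_o2 = -0.7387.
m = m₁·m₂ = (-0.1605)(-0.7387) = +0.119.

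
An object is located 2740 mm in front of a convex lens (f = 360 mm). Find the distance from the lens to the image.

Thin-lens equation: 1/q = 1/f − 1/p = 1/(360.0) − 1/(2740) = 0.002778 − 0.0003650 = 0.002413, so q = 414 mm.
The image is real, inverted and reduced, on the far side of the lens.

414 mm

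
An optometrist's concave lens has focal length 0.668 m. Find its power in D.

For a concave lens, f = −0.668 m.
P = 1/f = 1/(-0.668 m) = -1.50 D.

P = -1.50 D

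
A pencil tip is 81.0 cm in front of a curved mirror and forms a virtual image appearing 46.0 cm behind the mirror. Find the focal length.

f = -106 cm (convex)

Virtual image ⇒ d_i = −46.0 cm.
1/f = 1/d_o + 1/d_i = 1/(81.0) + 1/(-46.0) = -0.009393, so f = -106 cm.
Since f is negative, the curved mirror is convex.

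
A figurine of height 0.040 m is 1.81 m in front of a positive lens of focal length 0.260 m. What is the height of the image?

1/d_i = 1/f − 1/d_o = 1/(0.2600) − 1/(1.81) = 3.294, so d_i = 0.3036 m.
m = −d_i/d_o = -0.1677.
|h_i| = |m|·h_o = 0.1677 × 0.040 = 0.00671 m. The image is real, inverted and reduced, on the far side of the lens.

0.00671 m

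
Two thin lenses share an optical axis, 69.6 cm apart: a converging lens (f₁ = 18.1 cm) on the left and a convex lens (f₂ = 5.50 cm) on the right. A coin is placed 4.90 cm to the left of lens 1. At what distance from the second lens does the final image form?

Lens 1: 1/d_i1 = 1/f₁ − 1/d_o1 = 1/(18.1) − 1/(4.90) = -0.1488, so d_i1 = -6.719 cm.
The intermediate image is 6.719 cm to the left of lens 1 (virtual), which is 69.6 − (-6.719) = 76.32 cm to the left of lens 2, so d_o2 = +76.32 cm.
Lens 2: 1/d_i2 = 1/f₂ − 1/d_o2 = 1/(5.50) − 1/(76.32) = 0.1687, so d_i2 = 5.93 cm.
The final image is real, 5.93 cm to the right of lens 2 (overall magnification ≈ -0.11).

5.93 cm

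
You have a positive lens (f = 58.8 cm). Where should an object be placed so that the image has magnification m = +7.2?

50.6 cm

m = −d_i/d_o ⇒ d_i = −m·d_o.
1/f = 1/d_o + 1/d_i = 1/d_o − 1/(m·d_o) = (1 − 1/m)/d_o, so d_o = f(1 − 1/m) = (58.80)(1 − 1/(+7.2)) = 50.6 cm.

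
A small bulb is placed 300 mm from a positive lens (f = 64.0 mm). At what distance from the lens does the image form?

81.4 mm

Lens equation: 1/d_i = 1/f − 1/d_o = 1/(64.00) − 1/(300) = 0.01562 − 0.003333 = 0.01229, so d_i = 81.4 mm.
The image is real, inverted and reduced, on the far side of the lens.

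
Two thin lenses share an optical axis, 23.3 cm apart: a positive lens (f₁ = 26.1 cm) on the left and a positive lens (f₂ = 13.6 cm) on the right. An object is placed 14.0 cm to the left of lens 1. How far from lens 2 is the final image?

18.2 cm

Lens 1: 1/d_i1 = 1/f₁ − 1/d_o1 = 1/(26.1) − 1/(14.0) = -0.03311, so d_i1 = -30.20 cm.
The intermediate image is 30.20 cm to the left of lens 1 (virtual), which is 23.3 − (-30.20) = 53.50 cm to the left of lens 2, so d_o2 = +53.50 cm.
Lens 2: 1/d_i2 = 1/f₂ − 1/d_o2 = 1/(13.6) − 1/(53.50) = 0.05484, so d_i2 = 18.2 cm.
The final image is real, 18.2 cm to the right of lens 2 (overall magnification ≈ -0.74).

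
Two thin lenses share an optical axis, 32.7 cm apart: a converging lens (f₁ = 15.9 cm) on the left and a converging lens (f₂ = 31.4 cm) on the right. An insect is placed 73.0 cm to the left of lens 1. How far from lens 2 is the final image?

Lens 1: 1/d_i1 = 1/f₁ − 1/d_o1 = 1/(15.9) − 1/(73.0) = 0.04919, so d_i1 = 20.33 cm.
The intermediate image is 20.33 cm to the right of lens 1, which is 32.7 − (20.33) = 12.37 cm to the left of lens 2, so d_o2 = +12.37 cm.
Lens 2: 1/d_i2 = 1/f₂ − 1/d_o2 = 1/(31.4) − 1/(12.37) = -0.04899, so d_i2 = -20.4 cm.
The final image is virtual, 20.4 cm to the left of lens 2 (overall magnification ≈ -0.46).

20.4 cm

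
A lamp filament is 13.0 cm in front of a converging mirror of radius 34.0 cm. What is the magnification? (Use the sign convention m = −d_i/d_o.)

m = +4.25

f = R/2 = 34.0/2 = 17.00 cm.
1/d_i = 1/f − 1/d_o = 1/(17.00) − 1/(13.0) = -0.01810, so d_i = -55.25 cm.
m = −d_i/d_o = −(-55.25)/(13.0) = +4.25.
The image is virtual, upright and enlarged, behind the mirror.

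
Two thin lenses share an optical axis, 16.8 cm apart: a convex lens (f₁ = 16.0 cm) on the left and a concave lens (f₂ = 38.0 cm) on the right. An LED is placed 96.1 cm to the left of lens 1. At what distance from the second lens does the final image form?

Lens 1: 1/d_i1 = 1/f₁ − 1/d_o1 = 1/(16.0) − 1/(96.1) = 0.05209, so d_i1 = 19.20 cm.
The intermediate image is 19.20 cm to the right of lens 1, which lies 2.400 cm to the right of lens 2 — a virtual object — so d_o2 = −2.400 cm.
Lens 2 is diverging, so f₂ = −38.0 cm.
Lens 2: 1/d_i2 = 1/f₂ − 1/d_o2 = 1/(-38.0) − 1/(-2.400) = 0.3904, so d_i2 = 2.56 cm.
The final image is real, 2.56 cm to the right of lens 2 (overall magnification ≈ -0.21).

2.56 cm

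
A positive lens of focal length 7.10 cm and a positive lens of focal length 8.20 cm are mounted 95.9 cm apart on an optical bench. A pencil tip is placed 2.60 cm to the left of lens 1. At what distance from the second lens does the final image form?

8.93 cm

Lens 1: 1/d_i1 = 1/f₁ − 1/d_o1 = 1/(7.10) − 1/(2.60) = -0.2438, so d_i1 = -4.102 cm.
The intermediate image is 4.102 cm to the left of lens 1 (virtual), which is 95.9 − (-4.102) = 100.0 cm to the left of lens 2, so d_o2 = +100.0 cm.
Lens 2: 1/d_i2 = 1/f₂ − 1/d_o2 = 1/(8.20) − 1/(100.0) = 0.1120, so d_i2 = 8.93 cm.
The final image is real, 8.93 cm to the right of lens 2 (overall magnification ≈ -0.14).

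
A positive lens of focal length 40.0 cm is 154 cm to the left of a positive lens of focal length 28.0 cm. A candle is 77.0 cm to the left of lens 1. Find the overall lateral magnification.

m = +0.708

Lens 1: 1/d_i1 = 1/(40.0) − 1/(77.0) = 0.01201, so d_i1 = 83.24 cm; m₁ = −d_i1/d_o1 = -1.081.
d_o2 = 154 − (83.24) = 70.76 cm.
Lens 2: 1/d_i2 = 1/(28.0) − 1/(70.76) = 0.02158, so d_i2 = 46.33 cm; m₂ = −d_i2/d_o2 = -0.6548.
m = m₁·m₂ = (-1.081)(-0.6548) = +0.708.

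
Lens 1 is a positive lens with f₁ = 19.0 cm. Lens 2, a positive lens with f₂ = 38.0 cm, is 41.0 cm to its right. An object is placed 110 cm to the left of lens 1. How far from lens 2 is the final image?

34.3 cm

Lens 1: 1/d_i1 = 1/f₁ − 1/d_o1 = 1/(19.0) − 1/(110) = 0.04354, so d_i1 = 22.97 cm.
The intermediate image is 22.97 cm to the right of lens 1, which is 41.0 − (22.97) = 18.03 cm to the left of lens 2, so d_o2 = +18.03 cm.
Lens 2: 1/d_i2 = 1/f₂ − 1/d_o2 = 1/(38.0) − 1/(18.03) = -0.02915, so d_i2 = -34.3 cm.
The final image is virtual, 34.3 cm to the left of lens 2 (overall magnification ≈ -0.40).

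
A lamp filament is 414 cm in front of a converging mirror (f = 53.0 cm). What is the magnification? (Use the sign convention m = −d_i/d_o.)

m = -0.147

1/d_i = 1/f − 1/d_o = 1/(53.00) − 1/(414) = 0.01645, so d_i = 60.78 cm.
m = −d_i/d_o = −(60.78)/(414) = -0.147.
The image is real, inverted and reduced, in front of the mirror.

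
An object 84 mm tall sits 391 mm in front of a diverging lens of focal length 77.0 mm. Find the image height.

13.8 mm

For a diverging lens, f = -77.0 mm.
1/d_i = 1/f − 1/d_o = 1/(-77.00) − 1/(391) = -0.01554, so d_i = -64.33 mm.
m = −d_i/d_o = +0.1645.
|h_i| = |m|·h_o = 0.1645 × 84 = 13.8 mm. The image is virtual, upright and reduced, on the same side as the object.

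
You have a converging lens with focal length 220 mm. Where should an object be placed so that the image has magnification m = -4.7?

m = −d_i/d_o ⇒ d_i = −m·d_o.
1/f = 1/d_o + 1/d_i = 1/d_o − 1/(m·d_o) = (1 − 1/m)/d_o, so d_o = f(1 − 1/m) = (220.0)(1 − 1/(-4.7)) = 267 mm.

267 mm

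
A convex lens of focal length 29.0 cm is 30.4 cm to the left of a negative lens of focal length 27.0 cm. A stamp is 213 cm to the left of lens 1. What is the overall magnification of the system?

Lens 1: 1/d_i1 = 1/(29.0) − 1/(213) = 0.02979, so d_i1 = 33.57 cm; m₁ = −d_i1/d_o1 = -0.1576.
d_o2 = 30.4 − (33.57) = -3.170 cm (virtual object).
f₂ = −27.0 cm (diverging).
Lens 2: 1/d_i2 = 1/(-27.0) − 1/(-3.170) = 0.2784, so d_i2 = 3.592 cm; m₂ = −d_i2/d_o2 = +1.133.
m = m₁·m₂ = (-0.1576)(+1.133) = -0.179.

m = -0.179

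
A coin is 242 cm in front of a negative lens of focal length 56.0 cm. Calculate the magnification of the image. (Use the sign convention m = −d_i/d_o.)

m = +0.188

For a negative lens, f = -56.0 cm.
1/d_i = 1/f − 1/d_o = 1/(-56.00) − 1/(242) = -0.02199, so d_i = -45.48 cm.
m = −d_i/d_o = −(-45.48)/(242) = +0.188.
The image is virtual, upright and reduced, on the same side as the object.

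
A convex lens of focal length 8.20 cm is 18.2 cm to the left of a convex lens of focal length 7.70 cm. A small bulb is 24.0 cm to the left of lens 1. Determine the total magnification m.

Lens 1: 1/d_i1 = 1/(8.20) − 1/(24.0) = 0.08028, so d_i1 = 12.46 cm; m₁ = −d_i1/d_o1 = -0.5192.
d_o2 = 18.2 − (12.46) = 5.740 cm.
Lens 2: 1/d_i2 = 1/(7.70) − 1/(5.740) = -0.04435, so d_i2 = -22.55 cm; m₂ = −d_i2/d_o2 = +3.929.
m = m₁·m₂ = (-0.5192)(+3.929) = -2.04.

m = -2.04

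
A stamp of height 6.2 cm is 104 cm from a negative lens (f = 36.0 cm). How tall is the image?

1.59 cm

For a negative lens, f = -36.0 cm.
1/d_i = 1/f − 1/d_o = 1/(-36.00) − 1/(104) = -0.03739, so d_i = -26.74 cm.
m = −d_i/d_o = +0.2571.
|h_i| = |m|·h_o = 0.2571 × 6.2 = 1.59 cm. The image is virtual, upright and reduced, on the same side as the object.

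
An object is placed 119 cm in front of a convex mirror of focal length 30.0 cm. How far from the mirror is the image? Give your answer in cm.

For a convex mirror, f = -30.0 cm.
Mirror equation: 1/d_i = 1/f − 1/d_o = 1/(-30.00) − 1/(119) = -0.03333 − 0.008403 = -0.04174, so d_i = -24.0 cm.
The image is virtual, upright and reduced, behind the mirror.

24.0 cm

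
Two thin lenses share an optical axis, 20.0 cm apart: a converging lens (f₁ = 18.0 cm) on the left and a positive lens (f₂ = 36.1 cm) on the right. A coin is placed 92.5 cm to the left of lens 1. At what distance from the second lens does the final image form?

Lens 1: 1/d_i1 = 1/f₁ − 1/d_o1 = 1/(18.0) − 1/(92.5) = 0.04474, so d_i1 = 22.35 cm.
The intermediate image is 22.35 cm to the right of lens 1, which lies 2.350 cm to the right of lens 2 — a virtual object — so d_o2 = −2.350 cm.
Lens 2: 1/d_i2 = 1/f₂ − 1/d_o2 = 1/(36.1) − 1/(-2.350) = 0.4532, so d_i2 = 2.21 cm.
The final image is real, 2.21 cm to the right of lens 2 (overall magnification ≈ -0.23).

2.21 cm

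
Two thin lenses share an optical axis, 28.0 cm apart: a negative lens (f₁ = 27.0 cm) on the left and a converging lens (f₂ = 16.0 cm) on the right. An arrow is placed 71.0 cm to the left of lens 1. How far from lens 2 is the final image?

24.1 cm

Lens 1 is diverging, so f₁ = −27.0 cm.
Lens 1: 1/d_i1 = 1/f₁ − 1/d_o1 = 1/(-27.0) − 1/(71.0) = -0.05112, so d_i1 = -19.56 cm.
The intermediate image is 19.56 cm to the left of lens 1 (virtual), which is 28.0 − (-19.56) = 47.56 cm to the left of lens 2, so d_o2 = +47.56 cm.
Lens 2: 1/d_i2 = 1/f₂ − 1/d_o2 = 1/(16.0) − 1/(47.56) = 0.04147, so d_i2 = 24.1 cm.
The final image is real, 24.1 cm to the right of lens 2 (overall magnification ≈ -0.14).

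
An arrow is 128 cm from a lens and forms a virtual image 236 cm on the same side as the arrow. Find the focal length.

f = 280 cm (converging)

Virtual image ⇒ d_i = −236 cm.
1/f = 1/d_o + 1/d_i = 1/(128) + 1/(-236) = 0.003575, so f = 280 cm.
Since f is positive, the lens is converging.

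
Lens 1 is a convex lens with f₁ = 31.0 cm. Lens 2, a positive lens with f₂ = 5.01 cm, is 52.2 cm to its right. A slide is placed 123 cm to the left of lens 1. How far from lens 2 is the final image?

Lens 1: 1/d_i1 = 1/f₁ − 1/d_o1 = 1/(31.0) − 1/(123) = 0.02413, so d_i1 = 41.45 cm.
The intermediate image is 41.45 cm to the right of lens 1, which is 52.2 − (41.45) = 10.75 cm to the left of lens 2, so d_o2 = +10.75 cm.
Lens 2: 1/d_i2 = 1/f₂ − 1/d_o2 = 1/(5.01) − 1/(10.75) = 0.1066, so d_i2 = 9.38 cm.
The final image is real, 9.38 cm to the right of lens 2 (overall magnification ≈ 0.29).

9.38 cm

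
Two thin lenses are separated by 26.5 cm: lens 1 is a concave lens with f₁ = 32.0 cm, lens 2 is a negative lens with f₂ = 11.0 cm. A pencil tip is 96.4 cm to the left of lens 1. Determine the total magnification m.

m = +0.0446

f₁ = −32.0 cm (diverging).
Lens 1: 1/d_i1 = 1/(-32.0) − 1/(96.4) = -0.04162, so d_i1 = -24.02 cm; m₁ = −d_i1/d_o1 = +0.2492.
d_o2 = 26.5 − (-24.02) = 50.52 cm.
f₂ = −11.0 cm (diverging).
Lens 2: 1/d_i2 = 1/(-11.0) − 1/(50.52) = -0.1107, so d_i2 = -9.033 cm; m₂ = −d_i2/d_o2 = +0.1788.
m = m₁·m₂ = (+0.2492)(+0.1788) = +0.0446.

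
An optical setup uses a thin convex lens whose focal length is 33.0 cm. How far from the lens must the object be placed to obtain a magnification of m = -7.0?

37.7 cm

m = −d_i/d_o ⇒ d_i = −m·d_o.
1/f = 1/d_o + 1/d_i = 1/d_o − 1/(m·d_o) = (1 − 1/m)/d_o, so d_o = f(1 − 1/m) = (33.00)(1 − 1/(-7.0)) = 37.7 cm.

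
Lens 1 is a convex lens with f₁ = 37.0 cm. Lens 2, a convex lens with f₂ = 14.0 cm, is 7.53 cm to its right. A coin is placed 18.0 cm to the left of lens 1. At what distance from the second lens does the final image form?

20.9 cm

Lens 1: 1/d_i1 = 1/f₁ − 1/d_o1 = 1/(37.0) − 1/(18.0) = -0.02853, so d_i1 = -35.05 cm.
The intermediate image is 35.05 cm to the left of lens 1 (virtual), which is 7.53 − (-35.05) = 42.58 cm to the left of lens 2, so d_o2 = +42.58 cm.
Lens 2: 1/d_i2 = 1/f₂ − 1/d_o2 = 1/(14.0) − 1/(42.58) = 0.04794, so d_i2 = 20.9 cm.
The final image is real, 20.9 cm to the right of lens 2 (overall magnification ≈ -0.95).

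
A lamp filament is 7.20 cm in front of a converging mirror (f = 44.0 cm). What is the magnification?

1/d_i = 1/f − 1/d_o = 1/(44.00) − 1/(7.20) = -0.1162, so d_i = -8.609 cm.
m = −d_i/d_o = −(-8.609)/(7.20) = +1.20.
The image is virtual, upright and enlarged, behind the mirror.

m = +1.20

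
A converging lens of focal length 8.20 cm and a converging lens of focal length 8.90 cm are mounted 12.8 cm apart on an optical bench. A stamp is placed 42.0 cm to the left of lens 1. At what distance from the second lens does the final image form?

Lens 1: 1/d_i1 = 1/f₁ − 1/d_o1 = 1/(8.20) − 1/(42.0) = 0.09814, so d_i1 = 10.19 cm.
The intermediate image is 10.19 cm to the right of lens 1, which is 12.8 − (10.19) = 2.610 cm to the left of lens 2, so d_o2 = +2.610 cm.
Lens 2: 1/d_i2 = 1/f₂ − 1/d_o2 = 1/(8.90) − 1/(2.610) = -0.2708, so d_i2 = -3.69 cm.
The final image is virtual, 3.69 cm to the left of lens 2 (overall magnification ≈ -0.34).

3.69 cm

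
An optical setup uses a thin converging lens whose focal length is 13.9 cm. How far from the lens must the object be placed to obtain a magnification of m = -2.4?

m = −d_i/d_o ⇒ d_i = −m·d_o.
1/f = 1/d_o + 1/d_i = 1/d_o − 1/(m·d_o) = (1 − 1/m)/d_o, so d_o = f(1 − 1/m) = (13.90)(1 − 1/(-2.4)) = 19.7 cm.

19.7 cm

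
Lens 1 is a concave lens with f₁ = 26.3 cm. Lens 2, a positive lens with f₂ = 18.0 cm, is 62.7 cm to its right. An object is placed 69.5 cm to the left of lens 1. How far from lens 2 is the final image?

Lens 1 is diverging, so f₁ = −26.3 cm.
Lens 1: 1/d_i1 = 1/f₁ − 1/d_o1 = 1/(-26.3) − 1/(69.5) = -0.05241, so d_i1 = -19.08 cm.
The intermediate image is 19.08 cm to the left of lens 1 (virtual), which is 62.7 − (-19.08) = 81.78 cm to the left of lens 2, so d_o2 = +81.78 cm.
Lens 2: 1/d_i2 = 1/f₂ − 1/d_o2 = 1/(18.0) − 1/(81.78) = 0.04333, so d_i2 = 23.1 cm.
The final image is real, 23.1 cm to the right of lens 2 (overall magnification ≈ -0.077).

23.1 cm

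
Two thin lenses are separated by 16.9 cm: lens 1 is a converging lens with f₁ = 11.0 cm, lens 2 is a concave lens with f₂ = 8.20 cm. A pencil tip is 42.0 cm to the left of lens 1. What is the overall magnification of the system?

Lens 1: 1/d_i1 = 1/(11.0) − 1/(42.0) = 0.06710, so d_i1 = 14.90 cm; m₁ = −d_i1/d_o1 = -0.3548.
d_o2 = 16.9 − (14.90) = 2.000 cm.
f₂ = −8.20 cm (diverging).
Lens 2: 1/d_i2 = 1/(-8.20) − 1/(2.000) = -0.6220, so d_i2 = -1.608 cm; m₂ = −d_i2/d_o2 = +0.8039.
m = m₁·m₂ = (-0.3548)(+0.8039) = -0.285.

m = -0.285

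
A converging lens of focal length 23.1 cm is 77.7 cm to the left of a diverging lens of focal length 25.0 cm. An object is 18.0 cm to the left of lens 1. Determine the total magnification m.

m = +0.615

Lens 1: 1/d_i1 = 1/(23.1) − 1/(18.0) = -0.01227, so d_i1 = -81.53 cm; m₁ = −d_i1/d_o1 = +4.529.
d_o2 = 77.7 − (-81.53) = 159.2 cm.
f₂ = −25.0 cm (diverging).
Lens 2: 1/d_i2 = 1/(-25.0) − 1/(159.2) = -0.04628, so d_i2 = -21.61 cm; m₂ = −d_i2/d_o2 = +0.1357.
m = m₁·m₂ = (+4.529)(+0.1357) = +0.615.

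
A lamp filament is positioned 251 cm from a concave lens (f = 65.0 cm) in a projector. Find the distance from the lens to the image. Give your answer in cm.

51.6 cm

For a concave lens, f = -65.0 cm.
Lens equation: 1/d_i = 1/f − 1/d_o = 1/(-65.00) − 1/(251) = -0.01538 − 0.003984 = -0.01937, so d_i = -51.6 cm.
The image is virtual, upright and reduced, on the same side as the object.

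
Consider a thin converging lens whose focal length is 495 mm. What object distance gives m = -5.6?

m = −d_i/d_o ⇒ d_i = −m·d_o.
1/f = 1/d_o + 1/d_i = 1/d_o − 1/(m·d_o) = (1 − 1/m)/d_o, so d_o = f(1 − 1/m) = (495.0)(1 − 1/(-5.6)) = 583 mm.

583 mm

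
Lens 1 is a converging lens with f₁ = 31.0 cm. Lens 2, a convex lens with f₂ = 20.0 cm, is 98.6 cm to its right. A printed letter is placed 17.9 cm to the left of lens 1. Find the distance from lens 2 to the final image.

Lens 1: 1/d_i1 = 1/f₁ − 1/d_o1 = 1/(31.0) − 1/(17.9) = -0.02361, so d_i1 = -42.36 cm.
The intermediate image is 42.36 cm to the left of lens 1 (virtual), which is 98.6 − (-42.36) = 141.0 cm to the left of lens 2, so d_o2 = +141.0 cm.
Lens 2: 1/d_i2 = 1/f₂ − 1/d_o2 = 1/(20.0) − 1/(141.0) = 0.04291, so d_i2 = 23.3 cm.
The final image is real, 23.3 cm to the right of lens 2 (overall magnification ≈ -0.39).

23.3 cm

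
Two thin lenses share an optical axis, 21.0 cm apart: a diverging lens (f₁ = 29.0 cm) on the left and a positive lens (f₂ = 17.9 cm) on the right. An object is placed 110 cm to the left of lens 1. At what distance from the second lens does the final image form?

30.2 cm

Lens 1 is diverging, so f₁ = −29.0 cm.
Lens 1: 1/d_i1 = 1/f₁ − 1/d_o1 = 1/(-29.0) − 1/(110) = -0.04357, so d_i1 = -22.95 cm.
The intermediate image is 22.95 cm to the left of lens 1 (virtual), which is 21.0 − (-22.95) = 43.95 cm to the left of lens 2, so d_o2 = +43.95 cm.
Lens 2: 1/d_i2 = 1/f₂ − 1/d_o2 = 1/(17.9) − 1/(43.95) = 0.03311, so d_i2 = 30.2 cm.
The final image is real, 30.2 cm to the right of lens 2 (overall magnification ≈ -0.14).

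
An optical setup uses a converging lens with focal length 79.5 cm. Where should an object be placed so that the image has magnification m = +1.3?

18.3 cm

m = −d_i/d_o ⇒ d_i = −m·d_o.
1/f = 1/d_o + 1/d_i = 1/d_o − 1/(m·d_o) = (1 − 1/m)/d_o, so d_o = f(1 − 1/m) = (79.50)(1 − 1/(+1.3)) = 18.3 cm.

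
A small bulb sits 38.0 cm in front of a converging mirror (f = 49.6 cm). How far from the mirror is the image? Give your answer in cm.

Mirror equation: 1/s_i = 1/f − 1/s_o = 1/(49.60) − 1/(38.0) = 0.02016 − 0.02632 = -0.006154, so s_i = -162 cm.
The image is virtual, upright and enlarged, behind the mirror.

162 cm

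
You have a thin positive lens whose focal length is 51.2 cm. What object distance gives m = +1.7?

m = −d_i/d_o ⇒ d_i = −m·d_o.
1/f = 1/d_o + 1/d_i = 1/d_o − 1/(m·d_o) = (1 − 1/m)/d_o, so d_o = f(1 − 1/m) = (51.20)(1 − 1/(+1.7)) = 21.1 cm.

21.1 cm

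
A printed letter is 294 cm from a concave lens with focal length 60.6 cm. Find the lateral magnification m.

For a concave lens, f = -60.6 cm.
1/d_i = 1/f − 1/d_o = 1/(-60.60) − 1/(294) = -0.01990, so d_i = -50.24 cm.
m = −d_i/d_o = −(-50.24)/(294) = +0.171.
The image is virtual, upright and reduced, on the same side as the object.

m = +0.171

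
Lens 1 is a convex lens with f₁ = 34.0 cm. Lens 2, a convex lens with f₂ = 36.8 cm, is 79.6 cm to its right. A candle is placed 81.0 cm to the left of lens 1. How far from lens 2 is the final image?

Lens 1: 1/d_i1 = 1/f₁ − 1/d_o1 = 1/(34.0) − 1/(81.0) = 0.01707, so d_i1 = 58.60 cm.
The intermediate image is 58.60 cm to the right of lens 1, which is 79.6 − (58.60) = 21.00 cm to the left of lens 2, so d_o2 = +21.00 cm.
Lens 2: 1/d_i2 = 1/f₂ − 1/d_o2 = 1/(36.8) − 1/(21.00) = -0.02045, so d_i2 = -48.9 cm.
The final image is virtual, 48.9 cm to the left of lens 2 (overall magnification ≈ -1.7).

48.9 cm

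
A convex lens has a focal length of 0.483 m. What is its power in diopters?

P = 1/f = 1/(0.483 m) = +2.07 D.

P = +2.07 D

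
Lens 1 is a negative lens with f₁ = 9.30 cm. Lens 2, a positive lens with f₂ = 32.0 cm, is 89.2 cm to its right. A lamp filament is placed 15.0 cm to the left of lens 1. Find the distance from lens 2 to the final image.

Lens 1 is diverging, so f₁ = −9.30 cm.
Lens 1: 1/d_i1 = 1/f₁ − 1/d_o1 = 1/(-9.30) − 1/(15.0) = -0.1742, so d_i1 = -5.741 cm.
The intermediate image is 5.741 cm to the left of lens 1 (virtual), which is 89.2 − (-5.741) = 94.94 cm to the left of lens 2, so d_o2 = +94.94 cm.
Lens 2: 1/d_i2 = 1/f₂ − 1/d_o2 = 1/(32.0) − 1/(94.94) = 0.02072, so d_i2 = 48.3 cm.
The final image is real, 48.3 cm to the right of lens 2 (overall magnification ≈ -0.19).

48.3 cm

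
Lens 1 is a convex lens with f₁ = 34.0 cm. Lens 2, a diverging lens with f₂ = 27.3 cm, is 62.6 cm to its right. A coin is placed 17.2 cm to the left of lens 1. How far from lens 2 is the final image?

21.3 cm

Lens 1: 1/d_i1 = 1/f₁ − 1/d_o1 = 1/(34.0) − 1/(17.2) = -0.02873, so d_i1 = -34.81 cm.
The intermediate image is 34.81 cm to the left of lens 1 (virtual), which is 62.6 − (-34.81) = 97.41 cm to the left of lens 2, so d_o2 = +97.41 cm.
Lens 2 is diverging, so f₂ = −27.3 cm.
Lens 2: 1/d_i2 = 1/f₂ − 1/d_o2 = 1/(-27.3) − 1/(97.41) = -0.04690, so d_i2 = -21.3 cm.
The final image is virtual, 21.3 cm to the left of lens 2 (overall magnification ≈ 0.44).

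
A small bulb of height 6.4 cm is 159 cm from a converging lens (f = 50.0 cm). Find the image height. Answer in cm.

2.94 cm

1/d_i = 1/f − 1/d_o = 1/(50.00) − 1/(159) = 0.01371, so d_i = 72.94 cm.
m = −d_i/d_o = -0.4587.
|h_i| = |m|·h_o = 0.4587 × 6.4 = 2.94 cm. The image is real, inverted and reduced, on the far side of the lens.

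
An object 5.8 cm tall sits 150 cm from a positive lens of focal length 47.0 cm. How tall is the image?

1/d_i = 1/f − 1/d_o = 1/(47.00) − 1/(150) = 0.01461, so d_i = 68.45 cm.
m = −d_i/d_o = -0.4563.
|h_i| = |m|·h_o = 0.4563 × 5.8 = 2.65 cm. The image is real, inverted and reduced, on the far side of the lens.

2.65 cm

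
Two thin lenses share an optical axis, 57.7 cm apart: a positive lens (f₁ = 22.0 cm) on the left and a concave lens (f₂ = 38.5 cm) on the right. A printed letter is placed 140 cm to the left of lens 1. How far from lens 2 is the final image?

Lens 1: 1/d_i1 = 1/f₁ − 1/d_o1 = 1/(22.0) − 1/(140) = 0.03831, so d_i1 = 26.10 cm.
The intermediate image is 26.10 cm to the right of lens 1, which is 57.7 − (26.10) = 31.60 cm to the left of lens 2, so d_o2 = +31.60 cm.
Lens 2 is diverging, so f₂ = −38.5 cm.
Lens 2: 1/d_i2 = 1/f₂ − 1/d_o2 = 1/(-38.5) − 1/(31.60) = -0.05762, so d_i2 = -17.4 cm.
The final image is virtual, 17.4 cm to the left of lens 2 (overall magnification ≈ -0.10).

17.4 cm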